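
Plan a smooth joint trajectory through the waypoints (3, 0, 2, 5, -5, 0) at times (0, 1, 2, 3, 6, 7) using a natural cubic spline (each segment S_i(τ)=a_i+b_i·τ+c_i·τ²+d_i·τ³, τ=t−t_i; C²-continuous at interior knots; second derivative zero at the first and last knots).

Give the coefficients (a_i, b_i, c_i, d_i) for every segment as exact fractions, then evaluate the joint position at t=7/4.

  seg 0: a=3 b=-9925/2379 c=0 d=2788/2379
  seg 1: a=0 b=-1561/2379 c=2788/793 d=-2045/2379
  seg 2: a=2 b=9032/2379 c=743/793 d=-4124/2379
  seg 3: a=5 b=86/183 c=-3381/793 d=7127/7137
  seg 4: a=-5 b=4403/2379 c=3746/793 d=-3746/2379
S(7/4) = 56987/50752

Δ: Δ0=-3, Δ1=2, Δ2=3, Δ3=-10/3, Δ4=5
row 1: diag=4, rhs=30; c'=1/4, d'=15/2
row 2: denom=4−1·1/4=15/4; d'=(6−1·15/2)/(15/4)=-2/5
row 3: denom=8−1·4/15=116/15; d'=(-38−1·-2/5)/(116/15)=-141/29
row 4: denom=8−3·45/116=793/116; d'=(50−3·-141/29)/(793/116)=7492/793
back: M4=7492/793
back: M3=-141/29−45/116·7492/793=-6762/793
back: M2=-2/5−4/15·-6762/793=1486/793
back: M1=15/2−1/4·1486/793=5576/793
M: M0=0, M1=5576/793, M2=1486/793, M3=-6762/793, M4=7492/793, M5=0
seg 0: a=3, c=M0/2=0, d=(M1−M0)/(6·1)=2788/2379, b=Δ0−h0·(2M0+M1)/6=-9925/2379
seg 1: a=0, c=M1/2=2788/793, d=(M2−M1)/(6·1)=-2045/2379, b=Δ1−h1·(2M1+M2)/6=-1561/2379
seg 2: a=2, c=M2/2=743/793, d=(M3−M2)/(6·1)=-4124/2379, b=Δ2−h2·(2M2+M3)/6=9032/2379
seg 3: a=5, c=M3/2=-3381/793, d=(M4−M3)/(6·3)=7127/7137, b=Δ3−h3·(2M3+M4)/6=86/183
seg 4: a=-5, c=M4/2=3746/793, d=(M5−M4)/(6·1)=-3746/2379, b=Δ4−h4·(2M4+M5)/6=4403/2379
t_q=7/4 → seg 1, τ=3/4; S=0+-1561/2379·τ+2788/793·τ²+-2045/2379·τ³=56987/50752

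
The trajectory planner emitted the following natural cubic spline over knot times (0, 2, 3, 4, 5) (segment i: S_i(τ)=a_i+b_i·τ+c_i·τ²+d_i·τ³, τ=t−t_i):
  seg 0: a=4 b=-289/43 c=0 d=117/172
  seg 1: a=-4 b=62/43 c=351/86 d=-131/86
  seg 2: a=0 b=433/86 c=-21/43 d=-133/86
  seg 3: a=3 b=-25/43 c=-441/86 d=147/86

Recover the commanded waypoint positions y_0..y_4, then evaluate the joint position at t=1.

y_0=4 y_1=-4 y_2=0 y_3=3 y_4=-1
S(1) = -351/172

y_0 = S_0(0) = a_0 = 4
y_1 = S_1(0) = a_1 = -4
y_2 = S_2(0) = a_2 = 0
y_3 = S_3(0) = a_3 = 3
y_4 = S_3(1) = -1
t_q=1 is in segment 0 (τ=1); S_0(τ)=-351/172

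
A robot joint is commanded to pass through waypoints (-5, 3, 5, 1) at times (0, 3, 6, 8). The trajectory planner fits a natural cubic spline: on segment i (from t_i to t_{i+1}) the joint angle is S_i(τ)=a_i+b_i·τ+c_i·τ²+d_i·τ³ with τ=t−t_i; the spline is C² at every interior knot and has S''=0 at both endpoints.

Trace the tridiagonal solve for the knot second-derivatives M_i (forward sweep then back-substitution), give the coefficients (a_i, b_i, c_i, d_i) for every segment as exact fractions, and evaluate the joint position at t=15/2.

  seg 0: a=-5 b=332/111 c=0 d=-4/111
  seg 1: a=3 b=224/111 c=-12/37 d=-14/333
  seg 2: a=5 b=-118/111 c=-26/37 d=13/111
S(15/2) = 657/296

Δ: Δ0=8/3, Δ1=2/3, Δ2=-2
row 1: diag=12, rhs=-12; c'=1/4, d'=-1
row 2: denom=10−3·1/4=37/4; d'=(-16−3·-1)/(37/4)=-52/37
back: M2=-52/37
back: M1=-1−1/4·-52/37=-24/37
M: M0=0, M1=-24/37, M2=-52/37, M3=0
seg 0: a=-5, c=M0/2=0, d=(M1−M0)/(6·3)=-4/111, b=Δ0−h0·(2M0+M1)/6=332/111
seg 1: a=3, c=M1/2=-12/37, d=(M2−M1)/(6·3)=-14/333, b=Δ1−h1·(2M1+M2)/6=224/111
seg 2: a=5, c=M2/2=-26/37, d=(M3−M2)/(6·2)=13/111, b=Δ2−h2·(2M2+M3)/6=-118/111
t_q=15/2 → seg 2, τ=3/2; S=5+-118/111·τ+-26/37·τ²+13/111·τ³=657/296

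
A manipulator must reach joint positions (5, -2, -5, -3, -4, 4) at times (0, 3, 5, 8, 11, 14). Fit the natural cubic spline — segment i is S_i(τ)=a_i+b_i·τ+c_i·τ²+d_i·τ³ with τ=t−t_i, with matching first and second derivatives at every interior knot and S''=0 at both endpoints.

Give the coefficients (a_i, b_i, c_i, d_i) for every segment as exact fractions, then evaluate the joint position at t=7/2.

  seg 0: a=5 b=-797/330 c=0 d=1/110
  seg 1: a=-2 b=-358/165 c=9/110 d=167/1320
  seg 2: a=-5 b=-107/330 c=37/44 d=-337/1980
  seg 3: a=-3 b=83/660 c=-38/55 d=71/396
  seg 4: a=-4 b=271/330 c=203/220 d=-203/1980
S(7/2) = -10731/3520

Δ: Δ0=-7/3, Δ1=-3/2, Δ2=2/3, Δ3=-1/3, Δ4=8/3
row 1: diag=10, rhs=5; c'=1/5, d'=1/2
row 2: denom=10−2·1/5=48/5; d'=(13−2·1/2)/(48/5)=5/4
row 3: denom=12−3·5/16=177/16; d'=(-6−3·5/4)/(177/16)=-52/59
row 4: denom=12−3·16/59=660/59; d'=(18−3·-52/59)/(660/59)=203/110
back: M4=203/110
back: M3=-52/59−16/59·203/110=-76/55
back: M2=5/4−5/16·-76/55=37/22
back: M1=1/2−1/5·37/22=9/55
M: M0=0, M1=9/55, M2=37/22, M3=-76/55, M4=203/110, M5=0
seg 0: a=5, c=M0/2=0, d=(M1−M0)/(6·3)=1/110, b=Δ0−h0·(2M0+M1)/6=-797/330
seg 1: a=-2, c=M1/2=9/110, d=(M2−M1)/(6·2)=167/1320, b=Δ1−h1·(2M1+M2)/6=-358/165
seg 2: a=-5, c=M2/2=37/44, d=(M3−M2)/(6·3)=-337/1980, b=Δ2−h2·(2M2+M3)/6=-107/330
seg 3: a=-3, c=M3/2=-38/55, d=(M4−M3)/(6·3)=71/396, b=Δ3−h3·(2M3+M4)/6=83/660
seg 4: a=-4, c=M4/2=203/220, d=(M5−M4)/(6·3)=-203/1980, b=Δ4−h4·(2M4+M5)/6=271/330
t_q=7/2 → seg 1, τ=1/2; S=-2+-358/165·τ+9/110·τ²+167/1320·τ³=-10731/3520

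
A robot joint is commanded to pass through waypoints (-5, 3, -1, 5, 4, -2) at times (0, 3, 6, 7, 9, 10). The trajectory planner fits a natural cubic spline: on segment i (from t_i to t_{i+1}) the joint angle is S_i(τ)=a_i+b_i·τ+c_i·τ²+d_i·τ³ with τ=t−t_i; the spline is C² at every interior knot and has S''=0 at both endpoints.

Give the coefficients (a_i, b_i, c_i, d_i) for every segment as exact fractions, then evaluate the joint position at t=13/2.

Δ: Δ0=8/3, Δ1=-4/3, Δ2=6, Δ3=-1/2, Δ4=-6
row 1: diag=12, rhs=-24; c'=1/4, d'=-2
row 2: denom=8−3·1/4=29/4; d'=(44−3·-2)/(29/4)=200/29
row 3: denom=6−1·4/29=170/29; d'=(-39−1·200/29)/(170/29)=-1331/170
row 4: denom=6−2·29/85=452/85; d'=(-33−2·-1331/170)/(452/85)=-737/226
back: M4=-737/226
back: M3=-1331/170−29/85·-737/226=-759/113
back: M2=200/29−4/29·-759/113=884/113
back: M1=-2−1/4·884/113=-447/113
M: M0=0, M1=-447/113, M2=884/113, M3=-759/113, M4=-737/226, M5=0
seg 0: a=-5, c=M0/2=0, d=(M1−M0)/(6·3)=-149/678, b=Δ0−h0·(2M0+M1)/6=3149/678
seg 1: a=3, c=M1/2=-447/226, d=(M2−M1)/(6·3)=1331/2034, b=Δ1−h1·(2M1+M2)/6=-437/339
seg 2: a=-1, c=M2/2=442/113, d=(M3−M2)/(6·1)=-1643/678, b=Δ2−h2·(2M2+M3)/6=3059/678
seg 3: a=5, c=M3/2=-759/226, d=(M4−M3)/(6·2)=781/2712, b=Δ3−h3·(2M3+M4)/6=1717/339
seg 4: a=4, c=M4/2=-737/452, d=(M5−M4)/(6·1)=737/1356, b=Δ4−h4·(2M4+M5)/6=-3331/678
t_q=13/2 → seg 2, τ=1/2; S=-1+3059/678·τ+442/113·τ²+-1643/678·τ³=3491/1808

  seg 0: a=-5 b=3149/678 c=0 d=-149/678
  seg 1: a=3 b=-437/339 c=-447/226 d=1331/2034
  seg 2: a=-1 b=3059/678 c=442/113 d=-1643/678
  seg 3: a=5 b=1717/339 c=-759/226 d=781/2712
  seg 4: a=4 b=-3331/678 c=-737/452 d=737/1356
S(13/2) = 3491/1808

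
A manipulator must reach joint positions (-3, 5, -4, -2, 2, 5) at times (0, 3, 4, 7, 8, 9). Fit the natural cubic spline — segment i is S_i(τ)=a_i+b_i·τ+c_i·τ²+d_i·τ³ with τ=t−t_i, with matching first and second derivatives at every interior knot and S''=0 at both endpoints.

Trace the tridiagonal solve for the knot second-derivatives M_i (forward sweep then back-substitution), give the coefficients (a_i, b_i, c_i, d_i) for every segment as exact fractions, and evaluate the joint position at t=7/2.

Δ: Δ0=8/3, Δ1=-9, Δ2=2/3, Δ3=4, Δ4=3
row 1: diag=8, rhs=-70; c'=1/8, d'=-35/4
row 2: denom=8−1·1/8=63/8; d'=(58−1·-35/4)/(63/8)=178/21
row 3: denom=8−3·8/21=48/7; d'=(20−3·178/21)/(48/7)=-19/24
row 4: denom=4−1·7/48=185/48; d'=(-6−1·-19/24)/(185/48)=-50/37
back: M4=-50/37
back: M3=-19/24−7/48·-50/37=-22/37
back: M2=178/21−8/21·-22/37=322/37
back: M1=-35/4−1/8·322/37=-364/37
M: M0=0, M1=-364/37, M2=322/37, M3=-22/37, M4=-50/37, M5=0
seg 0: a=-3, c=M0/2=0, d=(M1−M0)/(6·3)=-182/333, b=Δ0−h0·(2M0+M1)/6=842/111
seg 1: a=5, c=M1/2=-182/37, d=(M2−M1)/(6·1)=343/111, b=Δ1−h1·(2M1+M2)/6=-796/111
seg 2: a=-4, c=M2/2=161/37, d=(M3−M2)/(6·3)=-172/333, b=Δ2−h2·(2M2+M3)/6=-859/111
seg 3: a=-2, c=M3/2=-11/37, d=(M4−M3)/(6·1)=-14/111, b=Δ3−h3·(2M3+M4)/6=491/111
seg 4: a=2, c=M4/2=-25/37, d=(M5−M4)/(6·1)=25/111, b=Δ4−h4·(2M4+M5)/6=383/111
t_q=7/2 → seg 1, τ=1/2; S=5+-796/111·τ+-182/37·τ²+343/111·τ³=169/296

  seg 0: a=-3 b=842/111 c=0 d=-182/333
  seg 1: a=5 b=-796/111 c=-182/37 d=343/111
  seg 2: a=-4 b=-859/111 c=161/37 d=-172/333
  seg 3: a=-2 b=491/111 c=-11/37 d=-14/111
  seg 4: a=2 b=383/111 c=-25/37 d=25/111
S(7/2) = 169/296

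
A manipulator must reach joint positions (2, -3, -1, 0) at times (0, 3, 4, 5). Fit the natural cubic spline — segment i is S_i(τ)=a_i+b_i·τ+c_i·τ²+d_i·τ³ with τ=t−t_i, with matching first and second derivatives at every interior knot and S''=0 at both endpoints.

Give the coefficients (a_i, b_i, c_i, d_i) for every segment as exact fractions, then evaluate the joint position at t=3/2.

Δ: Δ0=-5/3, Δ1=2, Δ2=1
row 1: diag=8, rhs=22; c'=1/8, d'=11/4
row 2: denom=4−1·1/8=31/8; d'=(-6−1·11/4)/(31/8)=-70/31
back: M2=-70/31
back: M1=11/4−1/8·-70/31=94/31
M: M0=0, M1=94/31, M2=-70/31, M3=0
seg 0: a=2, c=M0/2=0, d=(M1−M0)/(6·3)=47/279, b=Δ0−h0·(2M0+M1)/6=-296/93
seg 1: a=-3, c=M1/2=47/31, d=(M2−M1)/(6·1)=-82/93, b=Δ1−h1·(2M1+M2)/6=127/93
seg 2: a=-1, c=M2/2=-35/31, d=(M3−M2)/(6·1)=35/93, b=Δ2−h2·(2M2+M3)/6=163/93
t_q=3/2 → seg 0, τ=3/2; S=2+-296/93·τ+0·τ²+47/279·τ³=-547/248

  seg 0: a=2 b=-296/93 c=0 d=47/279
  seg 1: a=-3 b=127/93 c=47/31 d=-82/93
  seg 2: a=-1 b=163/93 c=-35/31 d=35/93
S(3/2) = -547/248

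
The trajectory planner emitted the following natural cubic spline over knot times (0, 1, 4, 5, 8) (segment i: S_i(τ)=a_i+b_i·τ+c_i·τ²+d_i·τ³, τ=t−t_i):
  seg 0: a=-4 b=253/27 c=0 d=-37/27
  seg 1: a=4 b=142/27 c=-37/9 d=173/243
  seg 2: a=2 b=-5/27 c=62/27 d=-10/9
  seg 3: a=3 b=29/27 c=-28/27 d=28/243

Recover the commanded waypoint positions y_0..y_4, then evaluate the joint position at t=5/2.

y_0=-4 y_1=4 y_2=2 y_3=3 y_4=0
S(5/2) = 121/24

y_0 = S_0(0) = a_0 = -4
y_1 = S_1(0) = a_1 = 4
y_2 = S_2(0) = a_2 = 2
y_3 = S_3(0) = a_3 = 3
y_4 = S_3(3) = 0
t_q=5/2 is in segment 1 (τ=3/2); S_1(τ)=121/24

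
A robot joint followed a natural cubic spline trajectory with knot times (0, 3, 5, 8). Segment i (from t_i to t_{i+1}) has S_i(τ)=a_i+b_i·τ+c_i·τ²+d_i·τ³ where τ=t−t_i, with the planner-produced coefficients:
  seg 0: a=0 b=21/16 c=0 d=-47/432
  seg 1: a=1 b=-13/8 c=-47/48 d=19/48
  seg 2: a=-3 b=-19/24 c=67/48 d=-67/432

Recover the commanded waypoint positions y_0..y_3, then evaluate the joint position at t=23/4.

y_0=0 y_1=1 y_2=-3 y_3=3
S(23/4) = -2943/1024

y_0 = S_0(0) = a_0 = 0
y_1 = S_1(0) = a_1 = 1
y_2 = S_2(0) = a_2 = -3
y_3 = S_2(3) = 3
t_q=23/4 is in segment 2 (τ=3/4); S_2(τ)=-2943/1024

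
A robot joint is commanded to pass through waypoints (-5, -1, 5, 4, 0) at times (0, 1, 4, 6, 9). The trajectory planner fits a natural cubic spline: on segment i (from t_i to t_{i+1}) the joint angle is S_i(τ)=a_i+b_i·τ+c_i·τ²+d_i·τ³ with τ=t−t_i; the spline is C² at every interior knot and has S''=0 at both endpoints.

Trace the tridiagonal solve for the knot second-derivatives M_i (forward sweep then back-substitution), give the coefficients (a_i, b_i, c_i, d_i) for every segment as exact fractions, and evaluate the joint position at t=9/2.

Δ: Δ0=4, Δ1=2, Δ2=-1/2, Δ3=-4/3
row 1: diag=8, rhs=-12; c'=3/8, d'=-3/2
row 2: denom=10−3·3/8=71/8; d'=(-15−3·-3/2)/(71/8)=-84/71
row 3: denom=10−2·16/71=678/71; d'=(-5−2·-84/71)/(678/71)=-187/678
back: M3=-187/678
back: M2=-84/71−16/71·-187/678=-380/339
back: M1=-3/2−3/8·-380/339=-122/113
M: M0=0, M1=-122/113, M2=-380/339, M3=-187/678, M4=0
seg 0: a=-5, c=M0/2=0, d=(M1−M0)/(6·1)=-61/339, b=Δ0−h0·(2M0+M1)/6=1417/339
seg 1: a=-1, c=M1/2=-61/113, d=(M2−M1)/(6·3)=-7/3051, b=Δ1−h1·(2M1+M2)/6=1234/339
seg 2: a=5, c=M2/2=-190/339, d=(M3−M2)/(6·2)=191/2712, b=Δ2−h2·(2M2+M3)/6=115/339
seg 3: a=4, c=M3/2=-187/1356, d=(M4−M3)/(6·3)=187/12204, b=Δ3−h3·(2M3+M4)/6=-239/226
t_q=9/2 → seg 2, τ=1/2; S=5+115/339·τ+-190/339·τ²+191/2712·τ³=36437/7232

  seg 0: a=-5 b=1417/339 c=0 d=-61/339
  seg 1: a=-1 b=1234/339 c=-61/113 d=-7/3051
  seg 2: a=5 b=115/339 c=-190/339 d=191/2712
  seg 3: a=4 b=-239/226 c=-187/1356 d=187/12204
S(9/2) = 36437/7232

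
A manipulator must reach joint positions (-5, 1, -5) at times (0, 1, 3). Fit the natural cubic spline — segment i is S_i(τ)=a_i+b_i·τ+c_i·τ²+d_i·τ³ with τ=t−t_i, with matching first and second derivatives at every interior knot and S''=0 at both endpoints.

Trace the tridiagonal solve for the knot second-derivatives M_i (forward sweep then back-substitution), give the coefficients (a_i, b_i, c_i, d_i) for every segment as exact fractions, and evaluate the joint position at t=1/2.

  seg 0: a=-5 b=15/2 c=0 d=-3/2
  seg 1: a=1 b=3 c=-9/2 d=3/4
S(1/2) = -23/16

Δ: Δ0=6, Δ1=-3
row 1: diag=6, rhs=-54; c'=1/3, d'=-9
back: M1=-9
M: M0=0, M1=-9, M2=0
seg 0: a=-5, c=M0/2=0, d=(M1−M0)/(6·1)=-3/2, b=Δ0−h0·(2M0+M1)/6=15/2
seg 1: a=1, c=M1/2=-9/2, d=(M2−M1)/(6·2)=3/4, b=Δ1−h1·(2M1+M2)/6=3
t_q=1/2 → seg 0, τ=1/2; S=-5+15/2·τ+0·τ²+-3/2·τ³=-23/16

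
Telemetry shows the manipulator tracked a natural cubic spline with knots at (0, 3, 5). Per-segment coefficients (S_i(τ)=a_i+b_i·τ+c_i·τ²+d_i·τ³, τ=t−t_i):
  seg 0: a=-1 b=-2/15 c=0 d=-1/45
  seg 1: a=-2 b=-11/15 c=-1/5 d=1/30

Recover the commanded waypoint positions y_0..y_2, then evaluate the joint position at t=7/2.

y_0=-1 y_1=-2 y_2=-4
S(7/2) = -193/80

y_0 = S_0(0) = a_0 = -1
y_1 = S_1(0) = a_1 = -2
y_2 = S_1(2) = -4
t_q=7/2 is in segment 1 (τ=1/2); S_1(τ)=-193/80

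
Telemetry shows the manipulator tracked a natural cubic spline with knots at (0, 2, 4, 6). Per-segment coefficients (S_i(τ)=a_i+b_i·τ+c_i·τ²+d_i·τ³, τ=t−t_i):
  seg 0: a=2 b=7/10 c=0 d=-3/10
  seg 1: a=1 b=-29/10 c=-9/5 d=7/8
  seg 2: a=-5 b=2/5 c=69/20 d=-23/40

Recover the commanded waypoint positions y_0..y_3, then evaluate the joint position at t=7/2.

y_0 = S_0(0) = a_0 = 2
y_1 = S_1(0) = a_1 = 1
y_2 = S_2(0) = a_2 = -5
y_3 = S_2(2) = 5
t_q=7/2 is in segment 1 (τ=3/2); S_1(τ)=-1423/320

y_0=2 y_1=1 y_2=-5 y_3=5
S(7/2) = -1423/320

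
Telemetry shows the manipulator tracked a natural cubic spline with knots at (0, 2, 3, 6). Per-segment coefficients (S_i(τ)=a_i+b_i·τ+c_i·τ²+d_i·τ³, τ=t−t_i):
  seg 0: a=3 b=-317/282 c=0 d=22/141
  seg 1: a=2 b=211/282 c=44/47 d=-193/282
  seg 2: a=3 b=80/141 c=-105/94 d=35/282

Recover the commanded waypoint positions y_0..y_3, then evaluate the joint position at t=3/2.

y_0 = S_0(0) = a_0 = 3
y_1 = S_1(0) = a_1 = 2
y_2 = S_2(0) = a_2 = 3
y_3 = S_2(3) = -2
t_q=3/2 is in segment 0 (τ=3/2); S_0(τ)=173/94

y_0=3 y_1=2 y_2=3 y_3=-2
S(3/2) = 173/94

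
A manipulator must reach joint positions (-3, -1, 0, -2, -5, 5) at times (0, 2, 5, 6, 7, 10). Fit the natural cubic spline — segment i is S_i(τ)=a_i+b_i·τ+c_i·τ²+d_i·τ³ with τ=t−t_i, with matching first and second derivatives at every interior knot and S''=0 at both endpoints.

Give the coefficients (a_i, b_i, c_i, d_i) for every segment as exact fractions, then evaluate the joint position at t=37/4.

  seg 0: a=-3 b=299/303 c=0 d=1/303
  seg 1: a=-1 b=311/303 c=2/101 d=-76/909
  seg 2: a=0 b=-337/303 c=-74/101 d=-47/303
  seg 3: a=-2 b=-922/303 c=-121/101 d=376/303
  seg 4: a=-5 b=-520/303 c=255/101 d=-85/303
S(37/4) = 4685/6464

Δ: Δ0=1, Δ1=1/3, Δ2=-2, Δ3=-3, Δ4=10/3
row 1: diag=10, rhs=-4; c'=3/10, d'=-2/5
row 2: denom=8−3·3/10=71/10; d'=(-14−3·-2/5)/(71/10)=-128/71
row 3: denom=4−1·10/71=274/71; d'=(-6−1·-128/71)/(274/71)=-149/137
row 4: denom=8−1·71/274=2121/274; d'=(38−1·-149/137)/(2121/274)=510/101
back: M4=510/101
back: M3=-149/137−71/274·510/101=-242/101
back: M2=-128/71−10/71·-242/101=-148/101
back: M1=-2/5−3/10·-148/101=4/101
M: M0=0, M1=4/101, M2=-148/101, M3=-242/101, M4=510/101, M5=0
seg 0: a=-3, c=M0/2=0, d=(M1−M0)/(6·2)=1/303, b=Δ0−h0·(2M0+M1)/6=299/303
seg 1: a=-1, c=M1/2=2/101, d=(M2−M1)/(6·3)=-76/909, b=Δ1−h1·(2M1+M2)/6=311/303
seg 2: a=0, c=M2/2=-74/101, d=(M3−M2)/(6·1)=-47/303, b=Δ2−h2·(2M2+M3)/6=-337/303
seg 3: a=-2, c=M3/2=-121/101, d=(M4−M3)/(6·1)=376/303, b=Δ3−h3·(2M3+M4)/6=-922/303
seg 4: a=-5, c=M4/2=255/101, d=(M5−M4)/(6·3)=-85/303, b=Δ4−h4·(2M4+M5)/6=-520/303
t_q=37/4 → seg 4, τ=9/4; S=-5+-520/303·τ+255/101·τ²+-85/303·τ³=4685/6464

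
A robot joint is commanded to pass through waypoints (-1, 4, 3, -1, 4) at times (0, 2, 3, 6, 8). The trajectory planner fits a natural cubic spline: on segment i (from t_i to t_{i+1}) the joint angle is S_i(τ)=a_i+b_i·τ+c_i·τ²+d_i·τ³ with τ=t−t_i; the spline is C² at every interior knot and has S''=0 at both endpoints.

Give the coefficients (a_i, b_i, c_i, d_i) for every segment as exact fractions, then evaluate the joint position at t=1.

Δ: Δ0=5/2, Δ1=-1, Δ2=-4/3, Δ3=5/2
row 1: diag=6, rhs=-21; c'=1/6, d'=-7/2
row 2: denom=8−1·1/6=47/6; d'=(-2−1·-7/2)/(47/6)=9/47
row 3: denom=10−3·18/47=416/47; d'=(23−3·9/47)/(416/47)=527/208
back: M3=527/208
back: M2=9/47−18/47·527/208=-81/104
back: M1=-7/2−1/6·-81/104=-701/208
M: M0=0, M1=-701/208, M2=-81/104, M3=527/208, M4=0
seg 0: a=-1, c=M0/2=0, d=(M1−M0)/(6·2)=-701/2496, b=Δ0−h0·(2M0+M1)/6=2261/624
seg 1: a=4, c=M1/2=-701/416, d=(M2−M1)/(6·1)=539/1248, b=Δ1−h1·(2M1+M2)/6=79/312
seg 2: a=3, c=M2/2=-81/208, d=(M3−M2)/(6·3)=53/288, b=Δ2−h2·(2M2+M3)/6=-2273/1248
seg 3: a=-1, c=M3/2=527/416, d=(M4−M3)/(6·2)=-527/2496, b=Δ3−h3·(2M3+M4)/6=253/312
t_q=1 → seg 0, τ=1; S=-1+2261/624·τ+0·τ²+-701/2496·τ³=1949/832

  seg 0: a=-1 b=2261/624 c=0 d=-701/2496
  seg 1: a=4 b=79/312 c=-701/416 d=539/1248
  seg 2: a=3 b=-2273/1248 c=-81/208 d=53/288
  seg 3: a=-1 b=253/312 c=527/416 d=-527/2496
S(1) = 1949/832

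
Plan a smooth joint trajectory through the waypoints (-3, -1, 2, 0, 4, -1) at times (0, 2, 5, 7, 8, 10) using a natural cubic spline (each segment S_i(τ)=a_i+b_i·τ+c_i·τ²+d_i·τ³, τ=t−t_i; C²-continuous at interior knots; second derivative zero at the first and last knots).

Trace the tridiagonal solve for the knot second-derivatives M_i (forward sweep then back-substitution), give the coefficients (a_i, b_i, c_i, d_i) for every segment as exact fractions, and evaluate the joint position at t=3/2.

Δ: Δ0=1, Δ1=1, Δ2=-1, Δ3=4, Δ4=-5/2
row 1: diag=10, rhs=0; c'=3/10, d'=0
row 2: denom=10−3·3/10=91/10; d'=(-12−3·0)/(91/10)=-120/91
row 3: denom=6−2·20/91=506/91; d'=(30−2·-120/91)/(506/91)=135/23
row 4: denom=6−1·91/506=2945/506; d'=(-39−1·135/23)/(2945/506)=-22704/2945
back: M4=-22704/2945
back: M3=135/23−91/506·-22704/2945=21369/2945
back: M2=-120/91−20/91·21369/2945=-1716/589
back: M1=0−3/10·-1716/589=2574/2945
M: M0=0, M1=2574/2945, M2=-1716/589, M3=21369/2945, M4=-22704/2945, M5=0
seg 0: a=-3, c=M0/2=0, d=(M1−M0)/(6·2)=429/5890, b=Δ0−h0·(2M0+M1)/6=2087/2945
seg 1: a=-1, c=M1/2=1287/2945, d=(M2−M1)/(6·3)=-1859/8835, b=Δ1−h1·(2M1+M2)/6=4661/2945
seg 2: a=2, c=M2/2=-858/589, d=(M3−M2)/(6·2)=9983/11780, b=Δ2−h2·(2M2+M3)/6=-4348/2945
seg 3: a=0, c=M3/2=21369/5890, d=(M4−M3)/(6·1)=-14691/5890, b=Δ3−h3·(2M3+M4)/6=8441/2945
seg 4: a=4, c=M4/2=-11352/2945, d=(M5−M4)/(6·2)=1892/2945, b=Δ4−h4·(2M4+M5)/6=15547/5890
t_q=3/2 → seg 0, τ=3/2; S=-3+2087/2945·τ+0·τ²+429/5890·τ³=-79689/47120

  seg 0: a=-3 b=2087/2945 c=0 d=429/5890
  seg 1: a=-1 b=4661/2945 c=1287/2945 d=-1859/8835
  seg 2: a=2 b=-4348/2945 c=-858/589 d=9983/11780
  seg 3: a=0 b=8441/2945 c=21369/5890 d=-14691/5890
  seg 4: a=4 b=15547/5890 c=-11352/2945 d=1892/2945
S(3/2) = -79689/47120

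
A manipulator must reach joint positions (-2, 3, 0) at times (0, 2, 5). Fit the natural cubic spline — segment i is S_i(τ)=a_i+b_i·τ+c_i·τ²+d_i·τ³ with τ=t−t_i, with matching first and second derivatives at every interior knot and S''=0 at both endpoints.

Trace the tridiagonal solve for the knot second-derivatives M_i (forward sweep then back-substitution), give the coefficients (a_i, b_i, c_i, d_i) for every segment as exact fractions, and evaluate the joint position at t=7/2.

  seg 0: a=-2 b=16/5 c=0 d=-7/40
  seg 1: a=3 b=11/10 c=-21/20 d=7/60
S(7/2) = 429/160

Δ: Δ0=5/2, Δ1=-1
row 1: diag=10, rhs=-21; c'=3/10, d'=-21/10
back: M1=-21/10
M: M0=0, M1=-21/10, M2=0
seg 0: a=-2, c=M0/2=0, d=(M1−M0)/(6·2)=-7/40, b=Δ0−h0·(2M0+M1)/6=16/5
seg 1: a=3, c=M1/2=-21/20, d=(M2−M1)/(6·3)=7/60, b=Δ1−h1·(2M1+M2)/6=11/10
t_q=7/2 → seg 1, τ=3/2; S=3+11/10·τ+-21/20·τ²+7/60·τ³=429/160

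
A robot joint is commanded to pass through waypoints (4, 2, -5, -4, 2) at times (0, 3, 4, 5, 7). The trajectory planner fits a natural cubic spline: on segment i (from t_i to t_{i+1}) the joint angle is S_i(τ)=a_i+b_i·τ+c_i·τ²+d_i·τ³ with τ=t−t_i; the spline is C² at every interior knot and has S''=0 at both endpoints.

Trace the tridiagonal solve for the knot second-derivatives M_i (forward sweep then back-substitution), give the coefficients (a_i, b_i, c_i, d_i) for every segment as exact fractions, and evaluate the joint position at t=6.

  seg 0: a=4 b=1369/534 c=0 d=-575/1602
  seg 1: a=2 b=-1903/267 c=-575/178 d=1793/534
  seg 2: a=-5 b=-1877/534 c=609/89 d=-1243/534
  seg 3: a=-4 b=851/267 c=-25/178 d=25/1068
S(6) = -331/356

Δ: Δ0=-2/3, Δ1=-7, Δ2=1, Δ3=3
row 1: diag=8, rhs=-38; c'=1/8, d'=-19/4
row 2: denom=4−1·1/8=31/8; d'=(48−1·-19/4)/(31/8)=422/31
row 3: denom=6−1·8/31=178/31; d'=(12−1·422/31)/(178/31)=-25/89
back: M3=-25/89
back: M2=422/31−8/31·-25/89=1218/89
back: M1=-19/4−1/8·1218/89=-575/89
M: M0=0, M1=-575/89, M2=1218/89, M3=-25/89, M4=0
seg 0: a=4, c=M0/2=0, d=(M1−M0)/(6·3)=-575/1602, b=Δ0−h0·(2M0+M1)/6=1369/534
seg 1: a=2, c=M1/2=-575/178, d=(M2−M1)/(6·1)=1793/534, b=Δ1−h1·(2M1+M2)/6=-1903/267
seg 2: a=-5, c=M2/2=609/89, d=(M3−M2)/(6·1)=-1243/534, b=Δ2−h2·(2M2+M3)/6=-1877/534
seg 3: a=-4, c=M3/2=-25/178, d=(M4−M3)/(6·2)=25/1068, b=Δ3−h3·(2M3+M4)/6=851/267
t_q=6 → seg 3, τ=1; S=-4+851/267·τ+-25/178·τ²+25/1068·τ³=-331/356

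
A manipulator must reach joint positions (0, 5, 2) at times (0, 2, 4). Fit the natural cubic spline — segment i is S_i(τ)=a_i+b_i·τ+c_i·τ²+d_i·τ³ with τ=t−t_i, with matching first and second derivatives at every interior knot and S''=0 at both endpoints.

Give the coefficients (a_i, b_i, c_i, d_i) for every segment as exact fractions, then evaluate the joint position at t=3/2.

  seg 0: a=0 b=7/2 c=0 d=-1/4
  seg 1: a=5 b=1/2 c=-3/2 d=1/4
S(3/2) = 141/32

Δ: Δ0=5/2, Δ1=-3/2
row 1: diag=8, rhs=-24; c'=1/4, d'=-3
back: M1=-3
M: M0=0, M1=-3, M2=0
seg 0: a=0, c=M0/2=0, d=(M1−M0)/(6·2)=-1/4, b=Δ0−h0·(2M0+M1)/6=7/2
seg 1: a=5, c=M1/2=-3/2, d=(M2−M1)/(6·2)=1/4, b=Δ1−h1·(2M1+M2)/6=1/2
t_q=3/2 → seg 0, τ=3/2; S=0+7/2·τ+0·τ²+-1/4·τ³=141/32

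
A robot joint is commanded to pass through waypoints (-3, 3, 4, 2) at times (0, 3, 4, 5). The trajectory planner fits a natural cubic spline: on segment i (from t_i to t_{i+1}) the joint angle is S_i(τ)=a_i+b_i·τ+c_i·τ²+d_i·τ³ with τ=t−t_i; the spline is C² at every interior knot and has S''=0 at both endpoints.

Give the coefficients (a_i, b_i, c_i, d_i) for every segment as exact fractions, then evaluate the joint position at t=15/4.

  seg 0: a=-3 b=65/31 c=0 d=-1/93
  seg 1: a=3 b=56/31 c=-3/31 d=-22/31
  seg 2: a=4 b=-16/31 c=-69/31 d=23/31
S(15/4) = 3969/992

Δ: Δ0=2, Δ1=1, Δ2=-2
row 1: diag=8, rhs=-6; c'=1/8, d'=-3/4
row 2: denom=4−1·1/8=31/8; d'=(-18−1·-3/4)/(31/8)=-138/31
back: M2=-138/31
back: M1=-3/4−1/8·-138/31=-6/31
M: M0=0, M1=-6/31, M2=-138/31, M3=0
seg 0: a=-3, c=M0/2=0, d=(M1−M0)/(6·3)=-1/93, b=Δ0−h0·(2M0+M1)/6=65/31
seg 1: a=3, c=M1/2=-3/31, d=(M2−M1)/(6·1)=-22/31, b=Δ1−h1·(2M1+M2)/6=56/31
seg 2: a=4, c=M2/2=-69/31, d=(M3−M2)/(6·1)=23/31, b=Δ2−h2·(2M2+M3)/6=-16/31
t_q=15/4 → seg 1, τ=3/4; S=3+56/31·τ+-3/31·τ²+-22/31·τ³=3969/992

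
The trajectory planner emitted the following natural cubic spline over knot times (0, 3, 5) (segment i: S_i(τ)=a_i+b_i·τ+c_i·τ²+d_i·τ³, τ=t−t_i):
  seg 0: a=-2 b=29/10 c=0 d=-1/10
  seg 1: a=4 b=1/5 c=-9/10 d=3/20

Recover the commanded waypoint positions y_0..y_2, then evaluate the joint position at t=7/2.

y_0=-2 y_1=4 y_2=2
S(7/2) = 623/160

y_0 = S_0(0) = a_0 = -2
y_1 = S_1(0) = a_1 = 4
y_2 = S_1(2) = 2
t_q=7/2 is in segment 1 (τ=1/2); S_1(τ)=623/160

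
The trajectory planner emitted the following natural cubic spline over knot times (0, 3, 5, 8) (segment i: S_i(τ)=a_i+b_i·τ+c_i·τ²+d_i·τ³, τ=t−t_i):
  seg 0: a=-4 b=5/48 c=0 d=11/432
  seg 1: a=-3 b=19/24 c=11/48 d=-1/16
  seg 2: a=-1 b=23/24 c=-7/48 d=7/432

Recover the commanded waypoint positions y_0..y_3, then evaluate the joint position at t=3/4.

y_0 = S_0(0) = a_0 = -4
y_1 = S_1(0) = a_1 = -3
y_2 = S_2(0) = a_2 = -1
y_3 = S_2(3) = 1
t_q=3/4 is in segment 0 (τ=3/4); S_0(τ)=-4005/1024

y_0=-4 y_1=-3 y_2=-1 y_3=1
S(3/4) = -4005/1024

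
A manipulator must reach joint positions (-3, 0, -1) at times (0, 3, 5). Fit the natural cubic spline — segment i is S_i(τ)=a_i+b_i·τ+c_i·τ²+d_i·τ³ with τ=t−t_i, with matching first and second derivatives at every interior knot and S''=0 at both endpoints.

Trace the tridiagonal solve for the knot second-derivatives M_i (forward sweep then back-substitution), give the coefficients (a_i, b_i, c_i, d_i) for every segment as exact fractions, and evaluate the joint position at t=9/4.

  seg 0: a=-3 b=29/20 c=0 d=-1/20
  seg 1: a=0 b=1/10 c=-9/20 d=3/40
S(9/4) = -393/1280

Δ: Δ0=1, Δ1=-1/2
row 1: diag=10, rhs=-9; c'=1/5, d'=-9/10
back: M1=-9/10
M: M0=0, M1=-9/10, M2=0
seg 0: a=-3, c=M0/2=0, d=(M1−M0)/(6·3)=-1/20, b=Δ0−h0·(2M0+M1)/6=29/20
seg 1: a=0, c=M1/2=-9/20, d=(M2−M1)/(6·2)=3/40, b=Δ1−h1·(2M1+M2)/6=1/10
t_q=9/4 → seg 0, τ=9/4; S=-3+29/20·τ+0·τ²+-1/20·τ³=-393/1280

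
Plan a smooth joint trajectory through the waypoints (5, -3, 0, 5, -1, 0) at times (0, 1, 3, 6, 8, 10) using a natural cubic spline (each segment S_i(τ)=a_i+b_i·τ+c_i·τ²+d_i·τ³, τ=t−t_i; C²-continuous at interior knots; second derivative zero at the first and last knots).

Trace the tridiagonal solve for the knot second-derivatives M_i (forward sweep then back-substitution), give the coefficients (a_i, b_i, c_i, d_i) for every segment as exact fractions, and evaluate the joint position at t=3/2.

Δ: Δ0=-8, Δ1=3/2, Δ2=5/3, Δ3=-3, Δ4=1/2
row 1: diag=6, rhs=57; c'=1/3, d'=19/2
row 2: denom=10−2·1/3=28/3; d'=(1−2·19/2)/(28/3)=-27/14
row 3: denom=10−3·9/28=253/28; d'=(-28−3·-27/14)/(253/28)=-622/253
row 4: denom=8−2·56/253=1912/253; d'=(21−2·-622/253)/(1912/253)=6557/1912
back: M4=6557/1912
back: M3=-622/253−56/253·6557/1912=-769/239
back: M2=-27/14−9/28·-769/239=-855/956
back: M1=19/2−1/3·-855/956=9367/956
M: M0=0, M1=9367/956, M2=-855/956, M3=-769/239, M4=6557/1912, M5=0
seg 0: a=5, c=M0/2=0, d=(M1−M0)/(6·1)=9367/5736, b=Δ0−h0·(2M0+M1)/6=-55255/5736
seg 1: a=-3, c=M1/2=9367/1912, d=(M2−M1)/(6·2)=-5111/5736, b=Δ1−h1·(2M1+M2)/6=-13577/2868
seg 2: a=0, c=M2/2=-855/1912, d=(M3−M2)/(6·3)=-2221/17208, b=Δ2−h2·(2M2+M3)/6=11959/2868
seg 3: a=5, c=M3/2=-769/478, d=(M4−M3)/(6·2)=12709/22944, b=Δ3−h3·(2M3+M4)/6=-11461/5736
seg 4: a=-1, c=M4/2=6557/3824, d=(M5−M4)/(6·2)=-6557/22944, b=Δ4−h4·(2M4+M5)/6=-5123/2868
t_q=3/2 → seg 1, τ=1/2; S=-3+-13577/2868·τ+9367/1912·τ²+-5111/5736·τ³=-65063/15296

  seg 0: a=5 b=-55255/5736 c=0 d=9367/5736
  seg 1: a=-3 b=-13577/2868 c=9367/1912 d=-5111/5736
  seg 2: a=0 b=11959/2868 c=-855/1912 d=-2221/17208
  seg 3: a=5 b=-11461/5736 c=-769/478 d=12709/22944
  seg 4: a=-1 b=-5123/2868 c=6557/3824 d=-6557/22944
S(3/2) = -65063/15296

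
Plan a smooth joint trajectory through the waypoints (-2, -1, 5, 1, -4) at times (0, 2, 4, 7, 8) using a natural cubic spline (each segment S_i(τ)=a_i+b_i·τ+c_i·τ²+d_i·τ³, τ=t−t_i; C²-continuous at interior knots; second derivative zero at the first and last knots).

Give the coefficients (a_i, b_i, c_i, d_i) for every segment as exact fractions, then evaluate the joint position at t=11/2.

Δ: Δ0=1/2, Δ1=3, Δ2=-4/3, Δ3=-5
row 1: diag=8, rhs=15; c'=1/4, d'=15/8
row 2: denom=10−2·1/4=19/2; d'=(-26−2·15/8)/(19/2)=-119/38
row 3: denom=8−3·6/19=134/19; d'=(-22−3·-119/38)/(134/19)=-479/268
back: M3=-479/268
back: M2=-119/38−6/19·-479/268=-172/67
back: M1=15/8−1/4·-172/67=1349/536
M: M0=0, M1=1349/536, M2=-172/67, M3=-479/268, M4=0
seg 0: a=-2, c=M0/2=0, d=(M1−M0)/(6·2)=1349/6432, b=Δ0−h0·(2M0+M1)/6=-545/1608
seg 1: a=-1, c=M1/2=1349/1072, d=(M2−M1)/(6·2)=-2725/6432, b=Δ1−h1·(2M1+M2)/6=1751/804
seg 2: a=5, c=M2/2=-86/67, d=(M3−M2)/(6·3)=209/4824, b=Δ2−h2·(2M2+M3)/6=3421/1608
seg 3: a=1, c=M3/2=-479/536, d=(M4−M3)/(6·1)=479/1608, b=Δ3−h3·(2M3+M4)/6=-3541/804
t_q=11/2 → seg 2, τ=3/2; S=5+3421/1608·τ+-86/67·τ²+209/4824·τ³=23367/4288

  seg 0: a=-2 b=-545/1608 c=0 d=1349/6432
  seg 1: a=-1 b=1751/804 c=1349/1072 d=-2725/6432
  seg 2: a=5 b=3421/1608 c=-86/67 d=209/4824
  seg 3: a=1 b=-3541/804 c=-479/536 d=479/1608
S(11/2) = 23367/4288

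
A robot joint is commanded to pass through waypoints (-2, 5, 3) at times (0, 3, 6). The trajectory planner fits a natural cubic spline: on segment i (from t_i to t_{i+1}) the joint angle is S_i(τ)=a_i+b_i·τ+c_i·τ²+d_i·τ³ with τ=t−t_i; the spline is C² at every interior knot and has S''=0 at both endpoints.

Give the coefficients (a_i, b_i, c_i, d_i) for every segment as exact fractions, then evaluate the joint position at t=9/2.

  seg 0: a=-2 b=37/12 c=0 d=-1/12
  seg 1: a=5 b=5/6 c=-3/4 d=1/12
S(9/2) = 155/32

Δ: Δ0=7/3, Δ1=-2/3
row 1: diag=12, rhs=-18; c'=1/4, d'=-3/2
back: M1=-3/2
M: M0=0, M1=-3/2, M2=0
seg 0: a=-2, c=M0/2=0, d=(M1−M0)/(6·3)=-1/12, b=Δ0−h0·(2M0+M1)/6=37/12
seg 1: a=5, c=M1/2=-3/4, d=(M2−M1)/(6·3)=1/12, b=Δ1−h1·(2M1+M2)/6=5/6
t_q=9/2 → seg 1, τ=3/2; S=5+5/6·τ+-3/4·τ²+1/12·τ³=155/32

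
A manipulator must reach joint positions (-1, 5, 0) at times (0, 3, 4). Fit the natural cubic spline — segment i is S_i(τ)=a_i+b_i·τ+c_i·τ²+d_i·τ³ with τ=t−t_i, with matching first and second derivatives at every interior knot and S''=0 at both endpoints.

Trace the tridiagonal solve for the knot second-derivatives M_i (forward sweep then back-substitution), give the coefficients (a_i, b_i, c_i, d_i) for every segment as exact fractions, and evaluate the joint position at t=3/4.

  seg 0: a=-1 b=37/8 c=0 d=-7/24
  seg 1: a=5 b=-13/4 c=-21/8 d=7/8
S(3/4) = 1201/512

Δ: Δ0=2, Δ1=-5
row 1: diag=8, rhs=-42; c'=1/8, d'=-21/4
back: M1=-21/4
M: M0=0, M1=-21/4, M2=0
seg 0: a=-1, c=M0/2=0, d=(M1−M0)/(6·3)=-7/24, b=Δ0−h0·(2M0+M1)/6=37/8
seg 1: a=5, c=M1/2=-21/8, d=(M2−M1)/(6·1)=7/8, b=Δ1−h1·(2M1+M2)/6=-13/4
t_q=3/4 → seg 0, τ=3/4; S=-1+37/8·τ+0·τ²+-7/24·τ³=1201/512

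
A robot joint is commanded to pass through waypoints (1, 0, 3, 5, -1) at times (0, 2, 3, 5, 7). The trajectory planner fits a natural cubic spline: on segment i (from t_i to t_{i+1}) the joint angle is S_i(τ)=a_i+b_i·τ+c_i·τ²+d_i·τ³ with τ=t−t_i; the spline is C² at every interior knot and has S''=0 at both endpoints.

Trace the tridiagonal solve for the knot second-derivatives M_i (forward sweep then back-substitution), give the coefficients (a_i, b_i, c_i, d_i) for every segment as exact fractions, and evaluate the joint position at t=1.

  seg 0: a=1 b=-113/64 c=0 d=81/256
  seg 1: a=0 b=65/32 c=243/128 d=-119/128
  seg 2: a=3 b=389/128 c=-57/64 d=-33/512
  seg 3: a=5 b=-83/64 c=-327/256 d=109/512
S(1) = -115/256

Δ: Δ0=-1/2, Δ1=3, Δ2=1, Δ3=-3
row 1: diag=6, rhs=21; c'=1/6, d'=7/2
row 2: denom=6−1·1/6=35/6; d'=(-12−1·7/2)/(35/6)=-93/35
row 3: denom=8−2·12/35=256/35; d'=(-24−2·-93/35)/(256/35)=-327/128
back: M3=-327/128
back: M2=-93/35−12/35·-327/128=-57/32
back: M1=7/2−1/6·-57/32=243/64
M: M0=0, M1=243/64, M2=-57/32, M3=-327/128, M4=0
seg 0: a=1, c=M0/2=0, d=(M1−M0)/(6·2)=81/256, b=Δ0−h0·(2M0+M1)/6=-113/64
seg 1: a=0, c=M1/2=243/128, d=(M2−M1)/(6·1)=-119/128, b=Δ1−h1·(2M1+M2)/6=65/32
seg 2: a=3, c=M2/2=-57/64, d=(M3−M2)/(6·2)=-33/512, b=Δ2−h2·(2M2+M3)/6=389/128
seg 3: a=5, c=M3/2=-327/256, d=(M4−M3)/(6·2)=109/512, b=Δ3−h3·(2M3+M4)/6=-83/64
t_q=1 → seg 0, τ=1; S=1+-113/64·τ+0·τ²+81/256·τ³=-115/256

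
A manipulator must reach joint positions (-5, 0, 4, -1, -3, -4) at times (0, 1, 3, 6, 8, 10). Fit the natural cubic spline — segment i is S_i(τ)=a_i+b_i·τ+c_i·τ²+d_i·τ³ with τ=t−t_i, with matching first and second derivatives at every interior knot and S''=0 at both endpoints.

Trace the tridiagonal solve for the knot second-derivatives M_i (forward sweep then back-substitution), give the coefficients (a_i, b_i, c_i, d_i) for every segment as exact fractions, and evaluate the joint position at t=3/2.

Δ: Δ0=5, Δ1=2, Δ2=-5/3, Δ3=-1, Δ4=-1/2
row 1: diag=6, rhs=-18; c'=1/3, d'=-3
row 2: denom=10−2·1/3=28/3; d'=(-22−2·-3)/(28/3)=-12/7
row 3: denom=10−3·9/28=253/28; d'=(4−3·-12/7)/(253/28)=256/253
row 4: denom=8−2·56/253=1912/253; d'=(3−2·256/253)/(1912/253)=247/1912
back: M4=247/1912
back: M3=256/253−56/253·247/1912=235/239
back: M2=-12/7−9/28·235/239=-1941/956
back: M1=-3−1/3·-1941/956=-2221/956
M: M0=0, M1=-2221/956, M2=-1941/956, M3=235/239, M4=247/1912, M5=0
seg 0: a=-5, c=M0/2=0, d=(M1−M0)/(6·1)=-2221/5736, b=Δ0−h0·(2M0+M1)/6=30901/5736
seg 1: a=0, c=M1/2=-2221/1912, d=(M2−M1)/(6·2)=35/1434, b=Δ1−h1·(2M1+M2)/6=12119/2868
seg 2: a=4, c=M2/2=-1941/1912, d=(M3−M2)/(6·3)=2881/17208, b=Δ2−h2·(2M2+M3)/6=-367/2868
seg 3: a=-1, c=M3/2=235/478, d=(M4−M3)/(6·2)=-1633/22944, b=Δ3−h3·(2M3+M4)/6=-9743/5736
seg 4: a=-3, c=M4/2=247/3824, d=(M5−M4)/(6·2)=-247/22944, b=Δ4−h4·(2M4+M5)/6=-1681/2868
t_q=3/2 → seg 1, τ=1/2; S=0+12119/2868·τ+-2221/1912·τ²+35/1434·τ³=13961/7648

  seg 0: a=-5 b=30901/5736 c=0 d=-2221/5736
  seg 1: a=0 b=12119/2868 c=-2221/1912 d=35/1434
  seg 2: a=4 b=-367/2868 c=-1941/1912 d=2881/17208
  seg 3: a=-1 b=-9743/5736 c=235/478 d=-1633/22944
  seg 4: a=-3 b=-1681/2868 c=247/3824 d=-247/22944
S(3/2) = 13961/7648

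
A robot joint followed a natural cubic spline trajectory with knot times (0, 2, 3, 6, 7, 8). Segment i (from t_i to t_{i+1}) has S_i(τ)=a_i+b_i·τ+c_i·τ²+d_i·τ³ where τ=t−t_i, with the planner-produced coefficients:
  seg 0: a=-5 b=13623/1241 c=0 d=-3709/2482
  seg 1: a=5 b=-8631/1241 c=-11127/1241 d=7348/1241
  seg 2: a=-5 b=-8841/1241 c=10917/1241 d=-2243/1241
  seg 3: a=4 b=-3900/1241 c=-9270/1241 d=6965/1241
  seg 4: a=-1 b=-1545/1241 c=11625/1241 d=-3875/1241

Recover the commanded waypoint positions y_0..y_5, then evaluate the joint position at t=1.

y_0=-5 y_1=5 y_2=-5 y_3=4 y_4=-1 y_5=4
S(1) = 11127/2482

y_0 = S_0(0) = a_0 = -5
y_1 = S_1(0) = a_1 = 5
y_2 = S_2(0) = a_2 = -5
y_3 = S_3(0) = a_3 = 4
y_4 = S_4(0) = a_4 = -1
y_5 = S_4(1) = 4
t_q=1 is in segment 0 (τ=1); S_0(τ)=11127/2482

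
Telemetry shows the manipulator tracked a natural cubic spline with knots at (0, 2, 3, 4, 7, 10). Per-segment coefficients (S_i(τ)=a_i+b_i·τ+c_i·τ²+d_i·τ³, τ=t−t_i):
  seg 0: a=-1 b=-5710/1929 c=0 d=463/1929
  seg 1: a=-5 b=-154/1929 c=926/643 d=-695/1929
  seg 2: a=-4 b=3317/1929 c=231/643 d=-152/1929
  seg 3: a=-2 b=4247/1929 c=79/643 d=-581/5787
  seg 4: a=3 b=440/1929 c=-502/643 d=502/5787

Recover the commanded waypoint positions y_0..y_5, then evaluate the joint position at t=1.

y_0=-1 y_1=-5 y_2=-4 y_3=-2 y_4=3 y_5=-1
S(1) = -2392/643

y_0 = S_0(0) = a_0 = -1
y_1 = S_1(0) = a_1 = -5
y_2 = S_2(0) = a_2 = -4
y_3 = S_3(0) = a_3 = -2
y_4 = S_4(0) = a_4 = 3
y_5 = S_4(3) = -1
t_q=1 is in segment 0 (τ=1); S_0(τ)=-2392/643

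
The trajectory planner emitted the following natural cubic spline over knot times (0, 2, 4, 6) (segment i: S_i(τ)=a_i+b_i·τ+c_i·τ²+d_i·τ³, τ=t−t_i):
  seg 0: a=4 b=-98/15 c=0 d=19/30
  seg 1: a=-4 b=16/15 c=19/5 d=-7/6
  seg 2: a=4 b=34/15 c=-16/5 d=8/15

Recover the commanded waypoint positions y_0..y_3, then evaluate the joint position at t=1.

y_0 = S_0(0) = a_0 = 4
y_1 = S_1(0) = a_1 = -4
y_2 = S_2(0) = a_2 = 4
y_3 = S_2(2) = 0
t_q=1 is in segment 0 (τ=1); S_0(τ)=-19/10

y_0=4 y_1=-4 y_2=4 y_3=0
S(1) = -19/10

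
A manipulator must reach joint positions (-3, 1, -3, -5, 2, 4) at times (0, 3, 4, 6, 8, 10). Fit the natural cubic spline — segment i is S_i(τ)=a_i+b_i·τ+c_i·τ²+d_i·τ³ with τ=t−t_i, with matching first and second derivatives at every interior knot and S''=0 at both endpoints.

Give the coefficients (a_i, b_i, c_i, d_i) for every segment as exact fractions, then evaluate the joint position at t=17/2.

Δ: Δ0=4/3, Δ1=-4, Δ2=-1, Δ3=7/2, Δ4=1
row 1: diag=8, rhs=-32; c'=1/8, d'=-4
row 2: denom=6−1·1/8=47/8; d'=(18−1·-4)/(47/8)=176/47
row 3: denom=8−2·16/47=344/47; d'=(27−2·176/47)/(344/47)=917/344
row 4: denom=8−2·47/172=641/86; d'=(-15−2·917/344)/(641/86)=-3497/1282
back: M4=-3497/1282
back: M3=917/344−47/172·-3497/1282=4373/1282
back: M2=176/47−16/47·4373/1282=1656/641
back: M1=-4−1/8·1656/641=-2771/641
M: M0=0, M1=-2771/641, M2=1656/641, M3=4373/1282, M4=-3497/1282, M5=0
seg 0: a=-3, c=M0/2=0, d=(M1−M0)/(6·3)=-2771/11538, b=Δ0−h0·(2M0+M1)/6=13441/3846
seg 1: a=1, c=M1/2=-2771/1282, d=(M2−M1)/(6·1)=4427/3846, b=Δ1−h1·(2M1+M2)/6=-5749/1923
seg 2: a=-3, c=M2/2=828/641, d=(M3−M2)/(6·2)=1061/15384, b=Δ2−h2·(2M2+M3)/6=-14843/3846
seg 3: a=-5, c=M3/2=4373/2564, d=(M4−M3)/(6·2)=-3935/7692, b=Δ3−h3·(2M3+M4)/6=4106/1923
seg 4: a=2, c=M4/2=-3497/2564, d=(M5−M4)/(6·2)=3497/15384, b=Δ4−h4·(2M4+M5)/6=5420/1923
t_q=17/2 → seg 4, τ=1/2; S=2+5420/1923·τ+-3497/2564·τ²+3497/15384·τ³=127039/41024

  seg 0: a=-3 b=13441/3846 c=0 d=-2771/11538
  seg 1: a=1 b=-5749/1923 c=-2771/1282 d=4427/3846
  seg 2: a=-3 b=-14843/3846 c=828/641 d=1061/15384
  seg 3: a=-5 b=4106/1923 c=4373/2564 d=-3935/7692
  seg 4: a=2 b=5420/1923 c=-3497/2564 d=3497/15384
S(17/2) = 127039/41024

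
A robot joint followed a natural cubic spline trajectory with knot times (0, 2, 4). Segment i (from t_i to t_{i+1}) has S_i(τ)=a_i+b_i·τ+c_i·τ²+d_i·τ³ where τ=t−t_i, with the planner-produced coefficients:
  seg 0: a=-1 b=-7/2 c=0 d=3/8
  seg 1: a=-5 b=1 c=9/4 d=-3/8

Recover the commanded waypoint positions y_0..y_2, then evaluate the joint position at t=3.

y_0=-1 y_1=-5 y_2=3
S(3) = -17/8

y_0 = S_0(0) = a_0 = -1
y_1 = S_1(0) = a_1 = -5
y_2 = S_1(2) = 3
t_q=3 is in segment 1 (τ=1); S_1(τ)=-17/8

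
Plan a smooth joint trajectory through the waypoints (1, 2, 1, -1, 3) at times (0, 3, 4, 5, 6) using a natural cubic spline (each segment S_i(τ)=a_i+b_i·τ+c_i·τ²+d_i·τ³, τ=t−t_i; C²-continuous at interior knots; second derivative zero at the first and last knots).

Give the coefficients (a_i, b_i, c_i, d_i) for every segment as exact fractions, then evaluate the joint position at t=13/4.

Δ: Δ0=1/3, Δ1=-1, Δ2=-2, Δ3=4
row 1: diag=8, rhs=-8; c'=1/8, d'=-1
row 2: denom=4−1·1/8=31/8; d'=(-6−1·-1)/(31/8)=-40/31
row 3: denom=4−1·8/31=116/31; d'=(36−1·-40/31)/(116/31)=289/29
back: M3=289/29
back: M2=-40/31−8/31·289/29=-112/29
back: M1=-1−1/8·-112/29=-15/29
M: M0=0, M1=-15/29, M2=-112/29, M3=289/29, M4=0
seg 0: a=1, c=M0/2=0, d=(M1−M0)/(6·3)=-5/174, b=Δ0−h0·(2M0+M1)/6=103/174
seg 1: a=2, c=M1/2=-15/58, d=(M2−M1)/(6·1)=-97/174, b=Δ1−h1·(2M1+M2)/6=-16/87
seg 2: a=1, c=M2/2=-56/29, d=(M3−M2)/(6·1)=401/174, b=Δ2−h2·(2M2+M3)/6=-413/174
seg 3: a=-1, c=M3/2=289/58, d=(M4−M3)/(6·1)=-289/174, b=Δ3−h3·(2M3+M4)/6=59/87
t_q=13/4 → seg 1, τ=1/4; S=2+-16/87·τ+-15/58·τ²+-97/174·τ³=7161/3712

  seg 0: a=1 b=103/174 c=0 d=-5/174
  seg 1: a=2 b=-16/87 c=-15/58 d=-97/174
  seg 2: a=1 b=-413/174 c=-56/29 d=401/174
  seg 3: a=-1 b=59/87 c=289/58 d=-289/174
S(13/4) = 7161/3712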